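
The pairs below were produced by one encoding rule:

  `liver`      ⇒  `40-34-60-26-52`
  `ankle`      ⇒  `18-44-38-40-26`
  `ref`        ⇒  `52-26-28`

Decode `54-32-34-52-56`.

l(#12)→40 and i(#9)→34: differences scale by 2, so n = 2·pos + 16. With a=1..z=26, the number is 2·pos + 16.
Reversing it on 54-32-34-52-56: 54→(54−16)÷2=19=s, 32→(32−16)÷2=8=h, 34→(34−16)÷2=9=i, 52→(52−16)÷2=18=r, 56→(56−16)÷2=20=t.

shirt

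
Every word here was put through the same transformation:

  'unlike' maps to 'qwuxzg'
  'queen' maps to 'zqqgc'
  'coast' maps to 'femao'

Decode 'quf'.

tie

The output letters match the input read backwards, each shifted +12: unlike reversed is ekilnu. Two steps: reverse the string, then apply a Caesar shift of +12.
Undoing it on quf: shift back: q−12=e, u−12=i, f−12=t → eit; then reverse → tie.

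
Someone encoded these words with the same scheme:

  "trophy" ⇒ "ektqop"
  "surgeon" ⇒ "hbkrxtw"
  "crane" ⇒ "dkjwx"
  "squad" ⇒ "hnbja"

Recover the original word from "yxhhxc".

vessel

t(19)→e(4) and r(17)→k(10) fit y≡23x+9 (mod 26); the inverse of 23 mod 26 is 17. This is an affine cipher: with a=0,…,z=25, each position x becomes (23x+9) mod 26.
Decoding yxhhxc: y(24)→17·(24−9)≡21=v; x(23)→17·(23−9)≡4=e; h(7)→17·(7−9)≡18=s; h(7)→17·(7−9)≡18=s; x(23)→17·(23−9)≡4=e; c(2)→17·(2−9)≡11=l (all mod 26).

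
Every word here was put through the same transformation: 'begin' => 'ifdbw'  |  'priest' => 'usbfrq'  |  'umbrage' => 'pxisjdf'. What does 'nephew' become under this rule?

b(1)→i(8) and e(4)→f(5) fit y≡25x+9 (mod 26); the inverse of 25 mod 26 is 25. Each letter's alphabet position (a=0..z=25) is mapped through 25·x+9 mod 26 — an affine cipher.
Applying it to nephew: n(13)→25·13+9≡22=w; e(4)→25·4+9≡5=f; p(15)→25·15+9≡20=u; h(7)→25·7+9≡2=c; e(4)→25·4+9≡5=f; w(22)→25·22+9≡13=n (all mod 26).

wfucfn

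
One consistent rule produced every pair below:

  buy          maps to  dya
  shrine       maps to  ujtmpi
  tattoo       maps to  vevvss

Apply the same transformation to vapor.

The shift depends on letter class: consonant b→d is +2, but vowel u→y is +4. Two shifts are in play — +4 for a/e/i/o/u, +2 for every other letter.
On vapor: v(cons)+2=x, a(vowel)+4=e, p(cons)+2=r, o(vowel)+4=s, r(cons)+2=t.

xerst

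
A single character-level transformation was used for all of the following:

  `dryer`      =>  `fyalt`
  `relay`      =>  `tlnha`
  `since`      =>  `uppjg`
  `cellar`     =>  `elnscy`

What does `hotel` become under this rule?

jvvln

Shifts by position in dryer: pos 0: d→f (+2), pos 1: r→y (+7), pos 2: y→a (+2), pos 3: e→l (+7) — repeating every 2. It's a Vigenère-style cipher with numeric key [2,7]: position i shifts by key[i mod 2].
Applying it to hotel: h+2=j, o+7=v, t+2=v, e+7=l, l+2=n.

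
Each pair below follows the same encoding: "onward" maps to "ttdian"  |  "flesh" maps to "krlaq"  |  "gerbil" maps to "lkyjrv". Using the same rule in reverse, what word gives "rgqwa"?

In onward: o→t is +5, n→t is +6, w→d is +7, a→i is +8 — the shift increases by 1 each position. The shift increases by 1 at each position, starting from +5: 5, 6, 7, ….
Undoing it on rgqwa: r−5=m, g−6=a, q−7=j, w−8=o, a−9=r.

major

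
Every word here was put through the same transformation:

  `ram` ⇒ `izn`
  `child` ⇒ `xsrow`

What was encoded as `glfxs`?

Each pair mirrors across the alphabet (r↔i, a↔z, m↔n): positions sum to 25. This is the alphabet-reversal cipher (Atbash): a becomes z, b becomes y, etc.
Reversing it on glfxs: g↔t, l↔o, f↔u, x↔c, s↔h.

touch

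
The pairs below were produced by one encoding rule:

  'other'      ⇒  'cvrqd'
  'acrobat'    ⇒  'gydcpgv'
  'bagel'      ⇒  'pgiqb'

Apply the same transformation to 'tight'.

Each letter's alphabet position (a=0..z=25) is mapped through 9·x+6 mod 26 — an affine cipher.
For tight: t(19)→9·19+6≡21=v; i(8)→9·8+6≡0=a; g(6)→9·6+6≡8=i; h(7)→9·7+6≡17=r; t(19)→9·19+6≡21=v (all mod 26).

vairv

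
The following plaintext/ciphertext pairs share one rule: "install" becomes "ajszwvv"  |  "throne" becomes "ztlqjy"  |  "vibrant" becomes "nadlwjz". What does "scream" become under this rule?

sklywc

i(8)→a(0) and n(13)→j(9) fit y≡7x+22 (mod 26); the inverse of 7 mod 26 is 15. Treating letters as 0–25, the rule is x ↦ 7x + 22 (mod 26).
On scream: s(18)→7·18+22≡18=s; c(2)→7·2+22≡10=k; r(17)→7·17+22≡11=l; e(4)→7·4+22≡24=y; a(0)→7·0+22≡22=w; m(12)→7·12+22≡2=c (all mod 26).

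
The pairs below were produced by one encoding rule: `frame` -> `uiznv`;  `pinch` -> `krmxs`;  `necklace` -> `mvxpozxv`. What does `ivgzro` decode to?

retail

Each letter is replaced by its mirror in the alphabet: a↔z, b↔y, c↔x, and so on (the Atbash cipher).
Decoding ivgzro: i↔r, v↔e, g↔t, z↔a, r↔i, o↔l.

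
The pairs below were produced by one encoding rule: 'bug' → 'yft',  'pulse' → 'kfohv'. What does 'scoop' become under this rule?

hxllk

Each pair mirrors across the alphabet (b↔y, u↔f, g↔t): positions sum to 25. Letters are reflected about the middle of the alphabet (position → 25−position): Atbash.
On scoop: s↔h, c↔x, o↔l, o↔l, p↔k.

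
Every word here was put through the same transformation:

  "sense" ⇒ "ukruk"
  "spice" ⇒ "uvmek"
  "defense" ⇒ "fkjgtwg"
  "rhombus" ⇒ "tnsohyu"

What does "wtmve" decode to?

Shifts by position in sense: pos 0: s→u (+2), pos 1: e→k (+6), pos 2: n→r (+4), pos 3: s→u (+2), pos 4: e→k (+6) — repeating every 3. It's a Vigenère-style cipher with numeric key [2,6,4]: position i shifts by key[i mod 3].
Decoding wtmve: w−2=u, t−6=n, m−4=i, v−2=t, e−6=y.

unity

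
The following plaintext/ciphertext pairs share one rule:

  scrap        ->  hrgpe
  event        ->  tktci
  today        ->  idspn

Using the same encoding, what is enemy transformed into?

Compare letters: s→h is +15, c→r is +15, r→g is +15 — a constant shift. Each letter is shifted forward by 15 in the alphabet (a Caesar shift of +15).
Applying it to enemy: e+15=t, n+15=c, e+15=t, m+15=b, y+15=n.

tctbn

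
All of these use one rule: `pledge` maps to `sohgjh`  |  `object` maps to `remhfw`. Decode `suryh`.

prove

Compare letters: p→s is +3, l→o is +3, e→h is +3 — a constant shift. Each letter is shifted forward by 3 in the alphabet (a Caesar shift of +3).
Undoing it on suryh: s−3=p, u−3=r, r−3=o, y−3=v, h−3=e.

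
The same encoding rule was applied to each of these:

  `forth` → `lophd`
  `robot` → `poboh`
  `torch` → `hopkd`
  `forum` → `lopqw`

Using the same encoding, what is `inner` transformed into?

mffcp

Each letter's alphabet position (a=0..z=25) is mapped through 9·x+18 mod 26 — an affine cipher.
On inner: i(8)→9·8+18≡12=m; n(13)→9·13+18≡5=f; n(13)→9·13+18≡5=f; e(4)→9·4+18≡2=c; r(17)→9·17+18≡15=p (all mod 26).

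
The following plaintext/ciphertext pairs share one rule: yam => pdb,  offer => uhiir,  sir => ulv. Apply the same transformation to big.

jle

Read the word backwards and shift each letter +3.
On big: reverse → gib; then shift: g+3=j, i+3=l, b+3=e.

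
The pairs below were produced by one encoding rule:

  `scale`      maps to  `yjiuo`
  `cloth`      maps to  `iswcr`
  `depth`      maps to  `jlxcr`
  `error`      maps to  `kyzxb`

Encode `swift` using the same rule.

ydqod

The shift increases by 1 at each position, starting from +6: 6, 7, 8, ….
For swift: s+6=y, w+7=d, i+8=q, f+9=o, t+10=d.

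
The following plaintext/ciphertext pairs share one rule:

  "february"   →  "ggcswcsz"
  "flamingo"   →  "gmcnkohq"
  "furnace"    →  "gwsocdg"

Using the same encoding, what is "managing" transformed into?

The rule splits by letter class: vowels +2, consonants +1.
On managing: m(cons)+1=n, a(vowel)+2=c, n(cons)+1=o, a(vowel)+2=c, g(cons)+1=h, i(vowel)+2=k, n(cons)+1=o, g(cons)+1=h.

ncochkoh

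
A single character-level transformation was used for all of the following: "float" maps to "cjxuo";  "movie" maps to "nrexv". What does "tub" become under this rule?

The output letters match the input read backwards, each shifted +9: float reversed is taolf. Two steps: reverse the string, then apply a Caesar shift of +9.
For tub: reverse → but; then shift: b+9=k, u+9=d, t+9=c.

kdc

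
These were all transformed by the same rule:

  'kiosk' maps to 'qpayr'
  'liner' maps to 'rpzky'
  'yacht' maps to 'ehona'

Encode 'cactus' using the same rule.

A repeating key of period 3 is used — shifts +6, +7, +12 over and over.
For cactus: c+6=i, a+7=h, c+12=o, t+6=z, u+7=b, s+12=e.

ihozbe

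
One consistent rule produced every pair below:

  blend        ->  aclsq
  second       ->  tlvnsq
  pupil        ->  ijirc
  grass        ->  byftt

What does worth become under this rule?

b(1)→a(0) and l(11)→c(2) fit y≡21x+5 (mod 26); the inverse of 21 mod 26 is 5. This is an affine cipher: with a=0,…,z=25, each position x becomes (21x+5) mod 26.
For worth: w(22)→21·22+5≡25=z; o(14)→21·14+5≡13=n; r(17)→21·17+5≡24=y; t(19)→21·19+5≡14=o; h(7)→21·7+5≡22=w (all mod 26).

znyow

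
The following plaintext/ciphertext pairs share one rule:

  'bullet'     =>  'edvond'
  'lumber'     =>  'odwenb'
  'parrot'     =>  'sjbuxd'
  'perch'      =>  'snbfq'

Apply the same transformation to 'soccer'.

The shifts repeat in a cycle of length 3: positions 0,1,… shift by +3, +9, +10, then the pattern repeats.
On soccer: s+3=v, o+9=x, c+10=m, c+3=f, e+9=n, r+10=b.

vxmfnb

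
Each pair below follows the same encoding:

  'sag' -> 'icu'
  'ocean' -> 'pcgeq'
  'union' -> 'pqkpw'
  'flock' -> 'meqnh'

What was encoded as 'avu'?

sty

The output letters match the input read backwards, each shifted +2: sag reversed is gas. The word is reversed, then every letter is shifted forward by 2.
Undoing it on avu: shift back: a−2=y, v−2=t, u−2=s → yts; then reverse → sty.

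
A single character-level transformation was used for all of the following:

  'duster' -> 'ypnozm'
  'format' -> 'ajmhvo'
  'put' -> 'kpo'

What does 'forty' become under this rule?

Compare letters: d→y is +21, u→p is +21, s→n is +21 — a constant shift. This is a Caesar cipher with shift 21.
For forty: f+21=a, o+21=j, r+21=m, t+21=o, y+21=t.

ajmot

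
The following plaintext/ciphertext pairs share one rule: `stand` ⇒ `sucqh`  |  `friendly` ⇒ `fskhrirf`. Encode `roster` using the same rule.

Letter i (0-indexed) is shifted by i+0, so successive shifts are 0, 1, 2, ….
For roster: r+0=r, o+1=p, s+2=u, t+3=w, e+4=i, r+5=w.

rpuwiw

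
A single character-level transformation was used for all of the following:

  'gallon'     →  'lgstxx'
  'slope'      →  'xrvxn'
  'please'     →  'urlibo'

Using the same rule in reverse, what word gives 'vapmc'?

In gallon: g→l is +5, a→g is +6, l→s is +7, l→t is +8 — the shift increases by 1 each position. Letter i (0-indexed) is shifted by i+5, so successive shifts are 5, 6, 7, ….
Decoding vapmc: v−5=q, a−6=u, p−7=i, m−8=e, c−9=t.

quiet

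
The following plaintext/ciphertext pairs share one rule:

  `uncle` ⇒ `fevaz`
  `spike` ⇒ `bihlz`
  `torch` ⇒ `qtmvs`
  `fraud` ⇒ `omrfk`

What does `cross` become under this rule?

u(20)→f(5) and n(13)→e(4) fit y≡15x+17 (mod 26); the inverse of 15 mod 26 is 7. Treating letters as 0–25, the rule is x ↦ 15x + 17 (mod 26).
On cross: c(2)→15·2+17≡21=v; r(17)→15·17+17≡12=m; o(14)→15·14+17≡19=t; s(18)→15·18+17≡1=b; s(18)→15·18+17≡1=b (all mod 26).

vmtbb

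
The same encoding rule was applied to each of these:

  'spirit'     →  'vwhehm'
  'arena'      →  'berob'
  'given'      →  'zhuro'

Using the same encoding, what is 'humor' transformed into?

qdxfe

s(18)→v(21) and p(15)→w(22) fit y≡17x+1 (mod 26); the inverse of 17 mod 26 is 23. Treating letters as 0–25, the rule is x ↦ 17x + 1 (mod 26).
Applying it to humor: h(7)→17·7+1≡16=q; u(20)→17·20+1≡3=d; m(12)→17·12+1≡23=x; o(14)→17·14+1≡5=f; r(17)→17·17+1≡4=e (all mod 26).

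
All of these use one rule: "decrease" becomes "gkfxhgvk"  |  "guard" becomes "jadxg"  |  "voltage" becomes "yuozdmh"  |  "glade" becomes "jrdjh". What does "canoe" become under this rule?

fgquh

Shifts by position in decrease: pos 0: d→g (+3), pos 1: e→k (+6), pos 2: c→f (+3), pos 3: r→x (+6) — repeating every 2. The shifts repeat in a cycle of length 2: positions 0,1,… shift by +3, +6, then the pattern repeats.
On canoe: c+3=f, a+6=g, n+3=q, o+6=u, e+3=h.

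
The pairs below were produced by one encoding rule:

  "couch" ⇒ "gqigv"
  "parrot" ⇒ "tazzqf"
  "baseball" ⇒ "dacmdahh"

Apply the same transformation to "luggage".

Each letter's alphabet position (a=0..z=25) is mapped through 3·x+0 mod 26 — an affine cipher.
On luggage: l(11)→3·11+0≡7=h; u(20)→3·20+0≡8=i; g(6)→3·6+0≡18=s; g(6)→3·6+0≡18=s; a(0)→3·0+0≡0=a; g(6)→3·6+0≡18=s; e(4)→3·4+0≡12=m (all mod 26).

hissasm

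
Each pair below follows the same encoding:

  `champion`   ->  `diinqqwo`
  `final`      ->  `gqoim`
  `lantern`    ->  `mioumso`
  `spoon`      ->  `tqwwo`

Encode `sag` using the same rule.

tih

The shift depends on letter class: consonant c→d is +1, but vowel a→i is +8. Vowels shift forward by 8 and consonants shift forward by 1.
On sag: s(cons)+1=t, a(vowel)+8=i, g(cons)+1=h.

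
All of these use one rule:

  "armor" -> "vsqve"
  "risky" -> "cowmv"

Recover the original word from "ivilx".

there

The output letters match the input read backwards, each shifted +4: armor reversed is romra. Two steps: reverse the string, then apply a Caesar shift of +4.
Reversing it on ivilx: shift back: i−4=e, v−4=r, i−4=e, l−4=h, x−4=t → ereht; then reverse → there.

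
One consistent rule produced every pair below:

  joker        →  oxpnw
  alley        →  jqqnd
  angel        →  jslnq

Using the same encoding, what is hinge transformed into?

mrsln

Two shifts are in play — +9 for a/e/i/o/u, +5 for every other letter.
On hinge: h(cons)+5=m, i(vowel)+9=r, n(cons)+5=s, g(cons)+5=l, e(vowel)+9=n.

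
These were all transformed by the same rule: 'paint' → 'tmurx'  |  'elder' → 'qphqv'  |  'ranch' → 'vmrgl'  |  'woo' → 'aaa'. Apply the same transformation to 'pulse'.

tgpwq

The shift depends on letter class: consonant p→t is +4, but vowel a→m is +12. The rule splits by letter class: vowels +12, consonants +4.
For pulse: p(cons)+4=t, u(vowel)+12=g, l(cons)+4=p, s(cons)+4=w, e(vowel)+12=q.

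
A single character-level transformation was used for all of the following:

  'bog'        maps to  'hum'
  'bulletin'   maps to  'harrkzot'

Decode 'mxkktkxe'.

This is a Caesar cipher with shift 6.
Decoding mxkktkxe: m−6=g, x−6=r, k−6=e, k−6=e, t−6=n, k−6=e, x−6=r, e−6=y.

greenery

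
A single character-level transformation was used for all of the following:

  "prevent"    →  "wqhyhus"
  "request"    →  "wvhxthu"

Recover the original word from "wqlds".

The output letters match the input read backwards, each shifted +3: prevent reversed is tneverp. Two steps: reverse the string, then apply a Caesar shift of +3.
Decoding wqlds: shift back: w−3=t, q−3=n, l−3=i, d−3=a, s−3=p → tniap; then reverse → paint.

paint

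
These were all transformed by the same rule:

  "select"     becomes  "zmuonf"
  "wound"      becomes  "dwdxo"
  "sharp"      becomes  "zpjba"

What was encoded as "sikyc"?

labor

Letter i (0-indexed) is shifted by i+7, so successive shifts are 7, 8, 9, ….
Undoing it on sikyc: s−7=l, i−8=a, k−9=b, y−10=o, c−11=r.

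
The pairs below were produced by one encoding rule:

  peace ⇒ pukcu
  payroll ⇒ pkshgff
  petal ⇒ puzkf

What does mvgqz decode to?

p(15)→p(15) and e(4)→u(20) fit y≡9x+10 (mod 26); the inverse of 9 mod 26 is 3. This is an affine cipher: with a=0,…,z=25, each position x becomes (9x+10) mod 26.
Decoding mvgqz: m(12)→3·(12−10)≡6=g; v(21)→3·(21−10)≡7=h; g(6)→3·(6−10)≡14=o; q(16)→3·(16−10)≡18=s; z(25)→3·(25−10)≡19=t (all mod 26).

ghost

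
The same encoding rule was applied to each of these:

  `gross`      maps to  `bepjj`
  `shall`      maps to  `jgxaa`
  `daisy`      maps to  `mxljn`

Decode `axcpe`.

g(6)→b(1) and r(17)→e(4) fit y≡5x+23 (mod 26); the inverse of 5 mod 26 is 21. Each letter's alphabet position (a=0..z=25) is mapped through 5·x+23 mod 26 — an affine cipher.
Undoing it on axcpe: a(0)→21·(0−23)≡11=l; x(23)→21·(23−23)≡0=a; c(2)→21·(2−23)≡1=b; p(15)→21·(15−23)≡14=o; e(4)→21·(4−23)≡17=r (all mod 26).

labor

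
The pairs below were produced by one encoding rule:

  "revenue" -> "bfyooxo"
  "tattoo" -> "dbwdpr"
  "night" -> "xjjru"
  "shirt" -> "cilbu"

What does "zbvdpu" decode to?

Shifts by position in revenue: pos 0: r→b (+10), pos 1: e→f (+1), pos 2: v→y (+3), pos 3: e→o (+10), pos 4: n→o (+1), pos 5: u→x (+3) — repeating every 3. The shifts repeat in a cycle of length 3: positions 0,1,… shift by +10, +1, +3, then the pattern repeats.
Decoding zbvdpu: z−10=p, b−1=a, v−3=s, d−10=t, p−1=o, u−3=r.

pastor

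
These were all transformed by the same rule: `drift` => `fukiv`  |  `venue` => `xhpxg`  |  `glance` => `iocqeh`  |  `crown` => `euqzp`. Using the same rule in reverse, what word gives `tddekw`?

rabbit

It's a Vigenère-style cipher with numeric key [2,3]: position i shifts by key[i mod 2].
Decoding tddekw: t−2=r, d−3=a, d−2=b, e−3=b, k−2=i, w−3=t.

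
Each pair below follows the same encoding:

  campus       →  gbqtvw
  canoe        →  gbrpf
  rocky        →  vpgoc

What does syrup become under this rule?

wcvvt

Two shifts are in play — +1 for a/e/i/o/u, +4 for every other letter.
On syrup: s(cons)+4=w, y(cons)+4=c, r(cons)+4=v, u(vowel)+1=v, p(cons)+4=t.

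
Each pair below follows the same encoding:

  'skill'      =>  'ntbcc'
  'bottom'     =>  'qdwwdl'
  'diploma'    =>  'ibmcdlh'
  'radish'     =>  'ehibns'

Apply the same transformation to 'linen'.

s(18)→n(13) and k(10)→t(19) fit y≡9x+7 (mod 26); the inverse of 9 mod 26 is 3. Treating letters as 0–25, the rule is x ↦ 9x + 7 (mod 26).
Applying it to linen: l(11)→9·11+7≡2=c; i(8)→9·8+7≡1=b; n(13)→9·13+7≡20=u; e(4)→9·4+7≡17=r; n(13)→9·13+7≡20=u (all mod 26).

cburu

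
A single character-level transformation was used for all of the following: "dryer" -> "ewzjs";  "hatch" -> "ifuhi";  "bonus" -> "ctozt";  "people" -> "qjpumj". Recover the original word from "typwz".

story

Shifts by position in dryer: pos 0: d→e (+1), pos 1: r→w (+5), pos 2: y→z (+1), pos 3: e→j (+5) — repeating every 2. A repeating key of period 2 is used — shifts +1, +5 over and over.
Reversing it on typwz: t−1=s, y−5=t, p−1=o, w−5=r, z−1=y.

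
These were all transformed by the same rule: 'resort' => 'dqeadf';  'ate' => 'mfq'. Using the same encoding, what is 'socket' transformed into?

Compare letters: r→d is +12, e→q is +12, s→e is +12 — a constant shift. Each letter is shifted forward by 12 in the alphabet (a Caesar shift of +12).
For socket: s+12=e, o+12=a, c+12=o, k+12=w, e+12=q, t+12=f.

eaowqf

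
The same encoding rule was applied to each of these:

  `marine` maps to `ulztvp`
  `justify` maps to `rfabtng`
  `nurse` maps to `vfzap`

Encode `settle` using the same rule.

Two shifts are in play — +11 for a/e/i/o/u, +8 for every other letter.
For settle: s(cons)+8=a, e(vowel)+11=p, t(cons)+8=b, t(cons)+8=b, l(cons)+8=t, e(vowel)+11=p.

apbbtp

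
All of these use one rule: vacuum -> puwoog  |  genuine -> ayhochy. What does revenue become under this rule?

lypyhoy

Compare letters: v→p is +20, a→u is +20, c→w is +20 — a constant shift. Every letter moves 20 places later in the alphabet, wrapping around z→a.
For revenue: r+20=l, e+20=y, v+20=p, e+20=y, n+20=h, u+20=o, e+20=y.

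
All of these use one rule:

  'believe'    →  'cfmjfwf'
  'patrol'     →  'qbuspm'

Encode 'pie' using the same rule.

Compare letters: b→c is +1, e→f is +1, l→m is +1 — a constant shift. Each letter is shifted forward by 1 in the alphabet (a Caesar shift of +1).
On pie: p+1=q, i+1=j, e+1=f.

qjf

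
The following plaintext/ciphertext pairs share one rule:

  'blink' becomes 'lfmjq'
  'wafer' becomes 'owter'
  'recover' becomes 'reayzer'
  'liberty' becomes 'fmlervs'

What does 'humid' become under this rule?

xkump

Each letter's alphabet position (a=0..z=25) is mapped through 15·x+22 mod 26 — an affine cipher.
On humid: h(7)→15·7+22≡23=x; u(20)→15·20+22≡10=k; m(12)→15·12+22≡20=u; i(8)→15·8+22≡12=m; d(3)→15·3+22≡15=p (all mod 26).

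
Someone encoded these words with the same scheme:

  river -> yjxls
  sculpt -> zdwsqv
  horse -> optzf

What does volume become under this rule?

cpnbng

A repeating key of period 3 is used — shifts +7, +1, +2 over and over.
On volume: v+7=c, o+1=p, l+2=n, u+7=b, m+1=n, e+2=g.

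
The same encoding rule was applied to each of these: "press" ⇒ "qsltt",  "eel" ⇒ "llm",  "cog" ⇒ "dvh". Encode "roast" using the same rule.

svhtu

The shift depends on letter class: consonant p→q is +1, but vowel e→l is +7. Two shifts are in play — +7 for a/e/i/o/u, +1 for every other letter.
For roast: r(cons)+1=s, o(vowel)+7=v, a(vowel)+7=h, s(cons)+1=t, t(cons)+1=u.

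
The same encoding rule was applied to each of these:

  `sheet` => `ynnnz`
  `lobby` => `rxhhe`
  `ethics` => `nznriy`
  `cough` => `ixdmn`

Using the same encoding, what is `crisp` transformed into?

ixryv

The shift depends on letter class: consonant s→y is +6, but vowel e→n is +9. The rule splits by letter class: vowels +9, consonants +6.
On crisp: c(cons)+6=i, r(cons)+6=x, i(vowel)+9=r, s(cons)+6=y, p(cons)+6=v.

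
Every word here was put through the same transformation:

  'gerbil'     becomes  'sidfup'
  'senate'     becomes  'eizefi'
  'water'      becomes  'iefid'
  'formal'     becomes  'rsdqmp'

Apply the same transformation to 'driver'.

pvuzqv

Shifts by position in gerbil: pos 0: g→s (+12), pos 1: e→i (+4), pos 2: r→d (+12), pos 3: b→f (+4) — repeating every 2. A repeating key of period 2 is used — shifts +12, +4 over and over.
For driver: d+12=p, r+4=v, i+12=u, v+4=z, e+12=q, r+4=v.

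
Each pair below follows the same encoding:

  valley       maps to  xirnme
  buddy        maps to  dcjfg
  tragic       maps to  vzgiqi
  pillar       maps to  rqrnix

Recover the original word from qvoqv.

onion

Shifts by position in valley: pos 0: v→x (+2), pos 1: a→i (+8), pos 2: l→r (+6), pos 3: l→n (+2), pos 4: e→m (+8), pos 5: y→e (+6) — repeating every 3. The shifts repeat in a cycle of length 3: positions 0,1,… shift by +2, +8, +6, then the pattern repeats.
Undoing it on qvoqv: q−2=o, v−8=n, o−6=i, q−2=o, v−8=n.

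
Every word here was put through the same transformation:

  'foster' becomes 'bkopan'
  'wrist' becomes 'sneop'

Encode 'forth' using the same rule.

bknpd

Compare letters: f→b is +22, o→k is +22, s→o is +22 — a constant shift. It's a constant shift of +22 (ROT22).
Applying it to forth: f+22=b, o+22=k, r+22=n, t+22=p, h+22=d.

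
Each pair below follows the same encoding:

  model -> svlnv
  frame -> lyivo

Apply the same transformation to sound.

yvcwn

Each letter shifts forward by (position + 6), i.e. 6, 7, 8, … — the shift grows by one for each successive letter.
For sound: s+6=y, o+7=v, u+8=c, n+9=w, d+10=n.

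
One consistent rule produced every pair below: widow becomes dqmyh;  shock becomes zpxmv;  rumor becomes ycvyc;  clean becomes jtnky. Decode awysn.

topic

In widow: w→d is +7, i→q is +8, d→m is +9, o→y is +10 — the shift increases by 1 each position. Each letter shifts forward by (position + 7), i.e. 7, 8, 9, … — the shift grows by one for each successive letter.
Undoing it on awysn: a−7=t, w−8=o, y−9=p, s−10=i, n−11=c.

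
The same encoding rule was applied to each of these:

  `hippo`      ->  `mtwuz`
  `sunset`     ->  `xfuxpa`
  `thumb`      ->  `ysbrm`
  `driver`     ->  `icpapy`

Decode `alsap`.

Shifts by position in hippo: pos 0: h→m (+5), pos 1: i→t (+11), pos 2: p→w (+7), pos 3: p→u (+5), pos 4: o→z (+11) — repeating every 3. It's a Vigenère-style cipher with numeric key [5,11,7]: position i shifts by key[i mod 3].
Undoing it on alsap: a−5=v, l−11=a, s−7=l, a−5=v, p−11=e.

valve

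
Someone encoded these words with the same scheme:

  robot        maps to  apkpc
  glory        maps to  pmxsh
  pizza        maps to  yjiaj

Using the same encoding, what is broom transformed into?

Shifts by position in robot: pos 0: r→a (+9), pos 1: o→p (+1), pos 2: b→k (+9), pos 3: o→p (+1) — repeating every 2. It's a Vigenère-style cipher with numeric key [9,1]: position i shifts by key[i mod 2].
For broom: b+9=k, r+1=s, o+9=x, o+1=p, m+9=v.

ksxpv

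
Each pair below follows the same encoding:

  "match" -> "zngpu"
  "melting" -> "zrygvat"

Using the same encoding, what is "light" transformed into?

yvtug

Compare letters: m→z is +13, a→n is +13, t→g is +13 — a constant shift. This is a Caesar cipher with shift 13.
For light: l+13=y, i+13=v, g+13=t, h+13=u, t+13=g.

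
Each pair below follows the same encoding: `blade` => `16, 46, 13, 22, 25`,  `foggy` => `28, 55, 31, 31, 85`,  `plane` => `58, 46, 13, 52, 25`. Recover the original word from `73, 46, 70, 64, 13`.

ultra

b(#2)→16 and l(#12)→46: differences scale by 3, so n = 3·pos + 10. Each letter becomes 3×(its alphabet position, a=1..z=26) + 10.
Decoding 73, 46, 70, 64, 13: 73→(73−10)÷3=21=u, 46→(46−10)÷3=12=l, 70→(70−10)÷3=20=t, 64→(64−10)÷3=18=r, 13→(13−10)÷3=1=a.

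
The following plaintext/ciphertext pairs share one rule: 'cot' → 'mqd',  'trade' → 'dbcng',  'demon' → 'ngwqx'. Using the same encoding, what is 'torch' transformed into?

dqbmr

Two shifts are in play — +2 for a/e/i/o/u, +10 for every other letter.
Applying it to torch: t(cons)+10=d, o(vowel)+2=q, r(cons)+10=b, c(cons)+10=m, h(cons)+10=r.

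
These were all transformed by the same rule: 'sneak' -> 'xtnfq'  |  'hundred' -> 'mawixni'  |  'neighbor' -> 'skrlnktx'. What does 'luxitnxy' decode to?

Shifts by position in sneak: pos 0: s→x (+5), pos 1: n→t (+6), pos 2: e→n (+9), pos 3: a→f (+5), pos 4: k→q (+6) — repeating every 3. The shifts repeat in a cycle of length 3: positions 0,1,… shift by +5, +6, +9, then the pattern repeats.
Undoing it on luxitnxy: l−5=g, u−6=o, x−9=o, i−5=d, t−6=n, n−9=e, x−5=s, y−6=s.

goodness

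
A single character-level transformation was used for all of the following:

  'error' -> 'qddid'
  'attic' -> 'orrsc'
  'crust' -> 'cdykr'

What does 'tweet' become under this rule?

rmqqr

This is an affine cipher: with a=0,…,z=25, each position x becomes (7x+14) mod 26.
For tweet: t(19)→7·19+14≡17=r; w(22)→7·22+14≡12=m; e(4)→7·4+14≡16=q; e(4)→7·4+14≡16=q; t(19)→7·19+14≡17=r (all mod 26).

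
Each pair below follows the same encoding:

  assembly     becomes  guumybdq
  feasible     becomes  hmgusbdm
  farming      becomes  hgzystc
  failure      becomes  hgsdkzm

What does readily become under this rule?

zmgrsdq

Each letter's alphabet position (a=0..z=25) is mapped through 21·x+6 mod 26 — an affine cipher.
On readily: r(17)→21·17+6≡25=z; e(4)→21·4+6≡12=m; a(0)→21·0+6≡6=g; d(3)→21·3+6≡17=r; i(8)→21·8+6≡18=s; l(11)→21·11+6≡3=d; y(24)→21·24+6≡16=q (all mod 26).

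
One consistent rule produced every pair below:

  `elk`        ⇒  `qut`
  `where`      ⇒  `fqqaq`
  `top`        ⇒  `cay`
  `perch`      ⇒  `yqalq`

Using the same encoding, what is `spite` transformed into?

byucq

The shift depends on letter class: consonant l→u is +9, but vowel e→q is +12. The rule splits by letter class: vowels +12, consonants +9.
On spite: s(cons)+9=b, p(cons)+9=y, i(vowel)+12=u, t(cons)+9=c, e(vowel)+12=q.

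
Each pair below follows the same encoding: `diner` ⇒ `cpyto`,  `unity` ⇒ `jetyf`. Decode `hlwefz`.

outlaw

Read the word backwards and shift each letter +11.
Reversing it on hlwefz: shift back: h−11=w, l−11=a, w−11=l, e−11=t, f−11=u, z−11=o → waltuo; then reverse → outlaw.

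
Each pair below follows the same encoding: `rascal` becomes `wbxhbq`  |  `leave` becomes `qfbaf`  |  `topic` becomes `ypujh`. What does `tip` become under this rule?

The shift depends on letter class: consonant r→w is +5, but vowel a→b is +1. Two shifts are in play — +1 for a/e/i/o/u, +5 for every other letter.
On tip: t(cons)+5=y, i(vowel)+1=j, p(cons)+5=u.

yju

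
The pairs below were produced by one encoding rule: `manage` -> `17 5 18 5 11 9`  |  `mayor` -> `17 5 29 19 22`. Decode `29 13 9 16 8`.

yield

m is letter #13 and maps to 17: an offset of 4. Letters become their 1-based position plus 4 (so a→5, b→6, …).
Reversing it on 29 13 9 16 8: 29→(29−4)÷1=25=y, 13→(13−4)÷1=9=i, 9→(9−4)÷1=5=e, 16→(16−4)÷1=12=l, 8→(8−4)÷1=4=d.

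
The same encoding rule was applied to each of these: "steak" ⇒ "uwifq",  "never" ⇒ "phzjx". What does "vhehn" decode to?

In steak: s→u is +2, t→w is +3, e→i is +4, a→f is +5 — the shift increases by 1 each position. Each letter shifts forward by (position + 2), i.e. 2, 3, 4, … — the shift grows by one for each successive letter.
Decoding vhehn: v−2=t, h−3=e, e−4=a, h−5=c, n−6=h.

teach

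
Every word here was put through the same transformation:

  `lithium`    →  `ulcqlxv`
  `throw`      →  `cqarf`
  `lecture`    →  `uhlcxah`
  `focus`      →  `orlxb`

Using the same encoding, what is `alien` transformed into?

Vowels shift forward by 3 and consonants shift forward by 9.
On alien: a(vowel)+3=d, l(cons)+9=u, i(vowel)+3=l, e(vowel)+3=h, n(cons)+9=w.

dulhw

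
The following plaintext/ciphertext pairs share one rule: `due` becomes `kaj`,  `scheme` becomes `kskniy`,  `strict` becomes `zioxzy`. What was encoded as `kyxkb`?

The output letters match the input read backwards, each shifted +6: due reversed is eud. Read the word backwards and shift each letter +6.
Reversing it on kyxkb: shift back: k−6=e, y−6=s, x−6=r, k−6=e, b−6=v → esrev; then reverse → verse.

verse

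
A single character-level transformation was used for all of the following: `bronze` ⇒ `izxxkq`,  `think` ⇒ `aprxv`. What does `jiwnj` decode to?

candy

In bronze: b→i is +7, r→z is +8, o→x is +9, n→x is +10 — the shift increases by 1 each position. Letter i (0-indexed) is shifted by i+7, so successive shifts are 7, 8, 9, ….
Decoding jiwnj: j−7=c, i−8=a, w−9=n, n−10=d, j−11=y.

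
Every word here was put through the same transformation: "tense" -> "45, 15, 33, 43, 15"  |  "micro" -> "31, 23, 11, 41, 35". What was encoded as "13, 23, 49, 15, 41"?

diver

Each letter becomes 2×(its alphabet position, a=1..z=26) + 5.
Undoing it on 13, 23, 49, 15, 41: 13→(13−5)÷2=4=d, 23→(23−5)÷2=9=i, 49→(49−5)÷2=22=v, 15→(15−5)÷2=5=e, 41→(41−5)÷2=18=r.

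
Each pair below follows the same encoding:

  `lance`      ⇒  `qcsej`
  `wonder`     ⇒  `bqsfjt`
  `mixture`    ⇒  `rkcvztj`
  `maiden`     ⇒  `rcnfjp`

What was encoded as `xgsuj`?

sense

Shifts by position in lance: pos 0: l→q (+5), pos 1: a→c (+2), pos 2: n→s (+5), pos 3: c→e (+2) — repeating every 2. It's a Vigenère-style cipher with numeric key [5,2]: position i shifts by key[i mod 2].
Decoding xgsuj: x−5=s, g−2=e, s−5=n, u−2=s, j−5=e.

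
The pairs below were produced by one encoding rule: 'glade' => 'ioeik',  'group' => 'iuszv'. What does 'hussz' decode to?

front

In glade: g→i is +2, l→o is +3, a→e is +4, d→i is +5 — the shift increases by 1 each position. The shift increases by 1 at each position, starting from +2: 2, 3, 4, ….
Undoing it on hussz: h−2=f, u−3=r, s−4=o, s−5=n, z−6=t.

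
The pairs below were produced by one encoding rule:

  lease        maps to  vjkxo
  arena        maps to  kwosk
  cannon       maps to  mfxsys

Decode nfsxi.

The shifts repeat in a cycle of length 2: positions 0,1,… shift by +10, +5, then the pattern repeats.
Undoing it on nfsxi: n−10=d, f−5=a, s−10=i, x−5=s, i−10=y.

daisy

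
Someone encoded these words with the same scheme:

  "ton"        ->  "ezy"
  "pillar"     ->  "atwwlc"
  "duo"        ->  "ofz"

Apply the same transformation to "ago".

lrz

Compare letters: t→e is +11, o→z is +11, n→y is +11 — a constant shift. Each letter is shifted forward by 11 in the alphabet (a Caesar shift of +11).
For ago: a+11=l, g+11=r, o+11=z.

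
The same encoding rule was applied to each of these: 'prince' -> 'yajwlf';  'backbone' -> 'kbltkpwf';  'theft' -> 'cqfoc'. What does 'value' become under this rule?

The shift depends on letter class: consonant p→y is +9, but vowel i→j is +1. Vowels shift forward by 1 and consonants shift forward by 9.
For value: v(cons)+9=e, a(vowel)+1=b, l(cons)+9=u, u(vowel)+1=v, e(vowel)+1=f.

ebuvf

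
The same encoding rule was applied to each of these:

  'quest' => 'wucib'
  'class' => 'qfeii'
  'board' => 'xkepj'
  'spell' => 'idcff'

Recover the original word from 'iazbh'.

q(16)→w(22) and u(20)→u(20) fit y≡19x+4 (mod 26); the inverse of 19 mod 26 is 11. Each letter's alphabet position (a=0..z=25) is mapped through 19·x+4 mod 26 — an affine cipher.
Decoding iazbh: i(8)→11·(8−4)≡18=s; a(0)→11·(0−4)≡8=i; z(25)→11·(25−4)≡23=x; b(1)→11·(1−4)≡19=t; h(7)→11·(7−4)≡7=h (all mod 26).

sixth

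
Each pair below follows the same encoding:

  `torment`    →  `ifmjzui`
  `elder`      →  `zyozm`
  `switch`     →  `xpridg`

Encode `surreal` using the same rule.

xtmmzhy

t(19)→i(8) and o(14)→f(5) fit y≡11x+7 (mod 26); the inverse of 11 mod 26 is 19. Treating letters as 0–25, the rule is x ↦ 11x + 7 (mod 26).
Applying it to surreal: s(18)→11·18+7≡23=x; u(20)→11·20+7≡19=t; r(17)→11·17+7≡12=m; r(17)→11·17+7≡12=m; e(4)→11·4+7≡25=z; a(0)→11·0+7≡7=h; l(11)→11·11+7≡24=y (all mod 26).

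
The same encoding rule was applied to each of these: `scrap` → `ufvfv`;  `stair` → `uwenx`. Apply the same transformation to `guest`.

In scrap: s→u is +2, c→f is +3, r→v is +4, a→f is +5 — the shift increases by 1 each position. Each letter shifts forward by (position + 2), i.e. 2, 3, 4, … — the shift grows by one for each successive letter.
On guest: g+2=i, u+3=x, e+4=i, s+5=x, t+6=z.

ixixz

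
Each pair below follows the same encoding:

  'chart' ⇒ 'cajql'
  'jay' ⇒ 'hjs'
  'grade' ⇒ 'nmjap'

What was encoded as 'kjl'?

The output letters match the input read backwards, each shifted +9: chart reversed is trahc. Read the word backwards and shift each letter +9.
Decoding kjl: shift back: k−9=b, j−9=a, l−9=c → bac; then reverse → cab.

cab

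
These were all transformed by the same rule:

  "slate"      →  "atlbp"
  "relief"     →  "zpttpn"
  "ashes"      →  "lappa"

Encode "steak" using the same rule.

The rule splits by letter class: vowels +11, consonants +8.
On steak: s(cons)+8=a, t(cons)+8=b, e(vowel)+11=p, a(vowel)+11=l, k(cons)+8=s.

abpls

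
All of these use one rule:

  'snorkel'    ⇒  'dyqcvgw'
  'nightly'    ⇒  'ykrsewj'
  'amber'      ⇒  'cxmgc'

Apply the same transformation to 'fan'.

Two shifts are in play — +2 for a/e/i/o/u, +11 for every other letter.
On fan: f(cons)+11=q, a(vowel)+2=c, n(cons)+11=y.

qcy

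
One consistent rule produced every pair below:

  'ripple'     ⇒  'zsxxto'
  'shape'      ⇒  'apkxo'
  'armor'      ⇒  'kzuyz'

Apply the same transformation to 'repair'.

zoxksz

The rule splits by letter class: vowels +10, consonants +8.
On repair: r(cons)+8=z, e(vowel)+10=o, p(cons)+8=x, a(vowel)+10=k, i(vowel)+10=s, r(cons)+8=z.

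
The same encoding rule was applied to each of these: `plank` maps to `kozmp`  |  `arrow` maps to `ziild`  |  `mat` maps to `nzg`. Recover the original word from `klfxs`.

Each pair mirrors across the alphabet (p↔k, l↔o, a↔z): positions sum to 25. This is the alphabet-reversal cipher (Atbash): a becomes z, b becomes y, etc.
Decoding klfxs: k↔p, l↔o, f↔u, x↔c, s↔h.

pouch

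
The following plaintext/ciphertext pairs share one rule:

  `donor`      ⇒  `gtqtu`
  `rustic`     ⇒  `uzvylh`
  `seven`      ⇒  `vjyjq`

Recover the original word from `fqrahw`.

clover

Shifts by position in donor: pos 0: d→g (+3), pos 1: o→t (+5), pos 2: n→q (+3), pos 3: o→t (+5) — repeating every 2. A repeating key of period 2 is used — shifts +3, +5 over and over.
Decoding fqrahw: f−3=c, q−5=l, r−3=o, a−5=v, h−3=e, w−5=r.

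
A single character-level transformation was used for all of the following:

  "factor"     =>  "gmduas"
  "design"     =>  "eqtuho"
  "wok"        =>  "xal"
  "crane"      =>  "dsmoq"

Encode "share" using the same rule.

The shift depends on letter class: consonant f→g is +1, but vowel a→m is +12. Two shifts are in play — +12 for a/e/i/o/u, +1 for every other letter.
On share: s(cons)+1=t, h(cons)+1=i, a(vowel)+12=m, r(cons)+1=s, e(vowel)+12=q.

timsq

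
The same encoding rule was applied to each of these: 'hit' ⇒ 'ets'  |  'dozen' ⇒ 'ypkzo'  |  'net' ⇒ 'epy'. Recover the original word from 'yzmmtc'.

The output letters match the input read backwards, each shifted +11: hit reversed is tih. The word is reversed, then every letter is shifted forward by 11.
Reversing it on yzmmtc: shift back: y−11=n, z−11=o, m−11=b, m−11=b, t−11=i, c−11=r → nobbir; then reverse → ribbon.

ribbon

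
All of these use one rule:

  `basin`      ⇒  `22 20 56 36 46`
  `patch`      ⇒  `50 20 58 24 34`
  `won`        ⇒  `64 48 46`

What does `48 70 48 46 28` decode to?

ozone

b(#2)→22 and a(#1)→20: differences scale by 2, so n = 2·pos + 18. Each letter becomes 2×(its alphabet position, a=1..z=26) + 18.
Undoing it on 48 70 48 46 28: 48→(48−18)÷2=15=o, 70→(70−18)÷2=26=z, 48→(48−18)÷2=15=o, 46→(46−18)÷2=14=n, 28→(28−18)÷2=5=e.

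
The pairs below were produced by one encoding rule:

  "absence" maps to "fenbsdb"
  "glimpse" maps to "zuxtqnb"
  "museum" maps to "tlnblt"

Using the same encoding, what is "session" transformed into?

nbnnxrs

a(0)→f(5) and b(1)→e(4) fit y≡25x+5 (mod 26); the inverse of 25 mod 26 is 25. Each letter's alphabet position (a=0..z=25) is mapped through 25·x+5 mod 26 — an affine cipher.
Applying it to session: s(18)→25·18+5≡13=n; e(4)→25·4+5≡1=b; s(18)→25·18+5≡13=n; s(18)→25·18+5≡13=n; i(8)→25·8+5≡23=x; o(14)→25·14+5≡17=r; n(13)→25·13+5≡18=s (all mod 26).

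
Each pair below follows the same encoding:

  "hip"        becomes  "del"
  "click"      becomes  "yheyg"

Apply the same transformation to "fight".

becdp

Compare letters: h→d is +22, i→e is +22, p→l is +22 — a constant shift. Every letter moves 22 places later in the alphabet, wrapping around z→a.
Applying it to fight: f+22=b, i+22=e, g+22=c, h+22=d, t+22=p.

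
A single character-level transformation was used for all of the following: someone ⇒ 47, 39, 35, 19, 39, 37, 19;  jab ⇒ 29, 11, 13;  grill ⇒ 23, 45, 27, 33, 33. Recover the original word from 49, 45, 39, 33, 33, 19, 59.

trolley

s(#19)→47 and o(#15)→39: differences scale by 2, so n = 2·pos + 9. The formula is n = 2×(alphabet index, a=1) + 9.
Decoding 49, 45, 39, 33, 33, 19, 59: 49→(49−9)÷2=20=t, 45→(45−9)÷2=18=r, 39→(39−9)÷2=15=o, 33→(33−9)÷2=12=l, 33→(33−9)÷2=12=l, 19→(19−9)÷2=5=e, 59→(59−9)÷2=25=y.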